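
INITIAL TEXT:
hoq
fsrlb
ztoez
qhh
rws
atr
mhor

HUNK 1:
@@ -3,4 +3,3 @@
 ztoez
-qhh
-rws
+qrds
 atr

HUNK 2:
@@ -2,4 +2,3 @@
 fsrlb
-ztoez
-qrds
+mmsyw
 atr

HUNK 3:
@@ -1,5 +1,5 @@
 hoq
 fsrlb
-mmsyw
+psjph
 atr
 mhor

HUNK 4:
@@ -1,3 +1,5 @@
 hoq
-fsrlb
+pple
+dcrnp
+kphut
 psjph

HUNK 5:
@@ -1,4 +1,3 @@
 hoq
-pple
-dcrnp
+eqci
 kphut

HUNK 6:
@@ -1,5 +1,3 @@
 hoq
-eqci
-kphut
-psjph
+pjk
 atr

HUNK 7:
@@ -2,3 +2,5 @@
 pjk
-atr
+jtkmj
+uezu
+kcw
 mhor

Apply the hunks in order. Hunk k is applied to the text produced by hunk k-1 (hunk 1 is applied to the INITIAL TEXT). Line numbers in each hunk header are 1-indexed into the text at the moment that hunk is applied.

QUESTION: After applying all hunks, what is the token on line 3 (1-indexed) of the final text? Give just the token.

Answer: jtkmj

Derivation:
Hunk 1: at line 3 remove [qhh,rws] add [qrds] -> 6 lines: hoq fsrlb ztoez qrds atr mhor
Hunk 2: at line 2 remove [ztoez,qrds] add [mmsyw] -> 5 lines: hoq fsrlb mmsyw atr mhor
Hunk 3: at line 1 remove [mmsyw] add [psjph] -> 5 lines: hoq fsrlb psjph atr mhor
Hunk 4: at line 1 remove [fsrlb] add [pple,dcrnp,kphut] -> 7 lines: hoq pple dcrnp kphut psjph atr mhor
Hunk 5: at line 1 remove [pple,dcrnp] add [eqci] -> 6 lines: hoq eqci kphut psjph atr mhor
Hunk 6: at line 1 remove [eqci,kphut,psjph] add [pjk] -> 4 lines: hoq pjk atr mhor
Hunk 7: at line 2 remove [atr] add [jtkmj,uezu,kcw] -> 6 lines: hoq pjk jtkmj uezu kcw mhor
Final line 3: jtkmj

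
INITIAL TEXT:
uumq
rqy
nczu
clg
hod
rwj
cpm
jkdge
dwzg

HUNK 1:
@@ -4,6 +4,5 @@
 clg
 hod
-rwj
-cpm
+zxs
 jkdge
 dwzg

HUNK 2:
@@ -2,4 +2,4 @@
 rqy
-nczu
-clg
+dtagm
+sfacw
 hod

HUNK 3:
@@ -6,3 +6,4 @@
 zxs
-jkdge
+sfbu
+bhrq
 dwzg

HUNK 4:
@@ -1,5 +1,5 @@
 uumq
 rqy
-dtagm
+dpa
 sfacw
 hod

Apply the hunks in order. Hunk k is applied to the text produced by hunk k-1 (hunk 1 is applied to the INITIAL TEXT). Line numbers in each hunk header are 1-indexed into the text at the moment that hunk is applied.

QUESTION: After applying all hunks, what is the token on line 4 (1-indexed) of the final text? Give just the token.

Hunk 1: at line 4 remove [rwj,cpm] add [zxs] -> 8 lines: uumq rqy nczu clg hod zxs jkdge dwzg
Hunk 2: at line 2 remove [nczu,clg] add [dtagm,sfacw] -> 8 lines: uumq rqy dtagm sfacw hod zxs jkdge dwzg
Hunk 3: at line 6 remove [jkdge] add [sfbu,bhrq] -> 9 lines: uumq rqy dtagm sfacw hod zxs sfbu bhrq dwzg
Hunk 4: at line 1 remove [dtagm] add [dpa] -> 9 lines: uumq rqy dpa sfacw hod zxs sfbu bhrq dwzg
Final line 4: sfacw

Answer: sfacw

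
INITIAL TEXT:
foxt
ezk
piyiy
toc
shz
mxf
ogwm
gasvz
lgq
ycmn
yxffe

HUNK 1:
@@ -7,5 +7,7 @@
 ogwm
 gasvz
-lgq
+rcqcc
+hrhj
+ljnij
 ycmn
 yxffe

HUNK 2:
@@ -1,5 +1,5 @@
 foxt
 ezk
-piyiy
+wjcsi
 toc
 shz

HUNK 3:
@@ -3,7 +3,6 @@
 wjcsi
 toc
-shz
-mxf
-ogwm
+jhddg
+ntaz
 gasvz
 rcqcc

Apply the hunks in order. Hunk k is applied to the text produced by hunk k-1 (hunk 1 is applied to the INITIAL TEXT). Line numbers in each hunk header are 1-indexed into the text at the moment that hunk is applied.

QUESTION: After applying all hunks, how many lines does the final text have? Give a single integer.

Hunk 1: at line 7 remove [lgq] add [rcqcc,hrhj,ljnij] -> 13 lines: foxt ezk piyiy toc shz mxf ogwm gasvz rcqcc hrhj ljnij ycmn yxffe
Hunk 2: at line 1 remove [piyiy] add [wjcsi] -> 13 lines: foxt ezk wjcsi toc shz mxf ogwm gasvz rcqcc hrhj ljnij ycmn yxffe
Hunk 3: at line 3 remove [shz,mxf,ogwm] add [jhddg,ntaz] -> 12 lines: foxt ezk wjcsi toc jhddg ntaz gasvz rcqcc hrhj ljnij ycmn yxffe
Final line count: 12

Answer: 12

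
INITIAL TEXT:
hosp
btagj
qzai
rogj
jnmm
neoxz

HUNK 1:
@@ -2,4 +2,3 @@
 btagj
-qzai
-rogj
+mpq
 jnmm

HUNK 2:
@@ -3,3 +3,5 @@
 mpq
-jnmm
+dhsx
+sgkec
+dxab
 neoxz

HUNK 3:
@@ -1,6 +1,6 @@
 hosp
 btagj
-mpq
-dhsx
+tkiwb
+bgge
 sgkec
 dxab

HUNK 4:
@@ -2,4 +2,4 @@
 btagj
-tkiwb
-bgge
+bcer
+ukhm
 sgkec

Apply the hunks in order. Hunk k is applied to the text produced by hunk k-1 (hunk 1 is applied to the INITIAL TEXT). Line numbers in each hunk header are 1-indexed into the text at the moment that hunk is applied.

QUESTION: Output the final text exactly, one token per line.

Answer: hosp
btagj
bcer
ukhm
sgkec
dxab
neoxz

Derivation:
Hunk 1: at line 2 remove [qzai,rogj] add [mpq] -> 5 lines: hosp btagj mpq jnmm neoxz
Hunk 2: at line 3 remove [jnmm] add [dhsx,sgkec,dxab] -> 7 lines: hosp btagj mpq dhsx sgkec dxab neoxz
Hunk 3: at line 1 remove [mpq,dhsx] add [tkiwb,bgge] -> 7 lines: hosp btagj tkiwb bgge sgkec dxab neoxz
Hunk 4: at line 2 remove [tkiwb,bgge] add [bcer,ukhm] -> 7 lines: hosp btagj bcer ukhm sgkec dxab neoxz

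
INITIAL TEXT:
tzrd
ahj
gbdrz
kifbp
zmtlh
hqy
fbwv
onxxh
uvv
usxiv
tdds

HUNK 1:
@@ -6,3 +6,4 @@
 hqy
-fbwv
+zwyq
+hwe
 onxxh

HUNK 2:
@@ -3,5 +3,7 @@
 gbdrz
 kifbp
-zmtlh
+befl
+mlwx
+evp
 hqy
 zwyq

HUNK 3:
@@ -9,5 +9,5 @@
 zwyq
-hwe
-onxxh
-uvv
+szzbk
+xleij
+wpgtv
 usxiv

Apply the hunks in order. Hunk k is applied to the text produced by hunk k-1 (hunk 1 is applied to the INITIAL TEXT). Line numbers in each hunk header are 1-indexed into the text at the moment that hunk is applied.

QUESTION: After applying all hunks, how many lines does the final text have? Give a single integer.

Hunk 1: at line 6 remove [fbwv] add [zwyq,hwe] -> 12 lines: tzrd ahj gbdrz kifbp zmtlh hqy zwyq hwe onxxh uvv usxiv tdds
Hunk 2: at line 3 remove [zmtlh] add [befl,mlwx,evp] -> 14 lines: tzrd ahj gbdrz kifbp befl mlwx evp hqy zwyq hwe onxxh uvv usxiv tdds
Hunk 3: at line 9 remove [hwe,onxxh,uvv] add [szzbk,xleij,wpgtv] -> 14 lines: tzrd ahj gbdrz kifbp befl mlwx evp hqy zwyq szzbk xleij wpgtv usxiv tdds
Final line count: 14

Answer: 14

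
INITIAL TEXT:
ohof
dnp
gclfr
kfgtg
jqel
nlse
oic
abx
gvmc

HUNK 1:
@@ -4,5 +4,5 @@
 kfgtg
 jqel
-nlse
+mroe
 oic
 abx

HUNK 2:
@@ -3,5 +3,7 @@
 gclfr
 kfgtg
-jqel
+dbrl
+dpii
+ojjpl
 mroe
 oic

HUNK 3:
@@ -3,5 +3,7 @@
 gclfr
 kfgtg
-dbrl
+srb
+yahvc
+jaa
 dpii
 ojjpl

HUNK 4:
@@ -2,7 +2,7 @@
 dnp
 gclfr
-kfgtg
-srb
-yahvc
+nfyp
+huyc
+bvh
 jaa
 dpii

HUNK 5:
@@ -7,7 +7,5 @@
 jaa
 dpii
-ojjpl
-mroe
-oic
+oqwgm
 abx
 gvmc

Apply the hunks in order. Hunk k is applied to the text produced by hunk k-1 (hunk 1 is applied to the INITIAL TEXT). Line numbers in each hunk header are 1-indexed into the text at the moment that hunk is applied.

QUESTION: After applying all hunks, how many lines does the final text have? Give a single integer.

Hunk 1: at line 4 remove [nlse] add [mroe] -> 9 lines: ohof dnp gclfr kfgtg jqel mroe oic abx gvmc
Hunk 2: at line 3 remove [jqel] add [dbrl,dpii,ojjpl] -> 11 lines: ohof dnp gclfr kfgtg dbrl dpii ojjpl mroe oic abx gvmc
Hunk 3: at line 3 remove [dbrl] add [srb,yahvc,jaa] -> 13 lines: ohof dnp gclfr kfgtg srb yahvc jaa dpii ojjpl mroe oic abx gvmc
Hunk 4: at line 2 remove [kfgtg,srb,yahvc] add [nfyp,huyc,bvh] -> 13 lines: ohof dnp gclfr nfyp huyc bvh jaa dpii ojjpl mroe oic abx gvmc
Hunk 5: at line 7 remove [ojjpl,mroe,oic] add [oqwgm] -> 11 lines: ohof dnp gclfr nfyp huyc bvh jaa dpii oqwgm abx gvmc
Final line count: 11

Answer: 11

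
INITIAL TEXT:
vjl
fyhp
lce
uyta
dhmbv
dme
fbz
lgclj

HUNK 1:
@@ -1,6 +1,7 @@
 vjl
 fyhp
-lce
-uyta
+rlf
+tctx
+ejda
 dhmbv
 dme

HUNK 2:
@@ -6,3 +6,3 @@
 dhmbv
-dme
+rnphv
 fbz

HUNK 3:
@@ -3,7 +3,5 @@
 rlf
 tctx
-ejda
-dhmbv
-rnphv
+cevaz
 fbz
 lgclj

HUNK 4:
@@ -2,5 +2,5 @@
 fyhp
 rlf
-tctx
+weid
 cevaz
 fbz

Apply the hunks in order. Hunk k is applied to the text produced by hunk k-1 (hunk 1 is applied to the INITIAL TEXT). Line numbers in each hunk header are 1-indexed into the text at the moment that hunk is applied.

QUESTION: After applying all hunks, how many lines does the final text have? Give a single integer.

Hunk 1: at line 1 remove [lce,uyta] add [rlf,tctx,ejda] -> 9 lines: vjl fyhp rlf tctx ejda dhmbv dme fbz lgclj
Hunk 2: at line 6 remove [dme] add [rnphv] -> 9 lines: vjl fyhp rlf tctx ejda dhmbv rnphv fbz lgclj
Hunk 3: at line 3 remove [ejda,dhmbv,rnphv] add [cevaz] -> 7 lines: vjl fyhp rlf tctx cevaz fbz lgclj
Hunk 4: at line 2 remove [tctx] add [weid] -> 7 lines: vjl fyhp rlf weid cevaz fbz lgclj
Final line count: 7

Answer: 7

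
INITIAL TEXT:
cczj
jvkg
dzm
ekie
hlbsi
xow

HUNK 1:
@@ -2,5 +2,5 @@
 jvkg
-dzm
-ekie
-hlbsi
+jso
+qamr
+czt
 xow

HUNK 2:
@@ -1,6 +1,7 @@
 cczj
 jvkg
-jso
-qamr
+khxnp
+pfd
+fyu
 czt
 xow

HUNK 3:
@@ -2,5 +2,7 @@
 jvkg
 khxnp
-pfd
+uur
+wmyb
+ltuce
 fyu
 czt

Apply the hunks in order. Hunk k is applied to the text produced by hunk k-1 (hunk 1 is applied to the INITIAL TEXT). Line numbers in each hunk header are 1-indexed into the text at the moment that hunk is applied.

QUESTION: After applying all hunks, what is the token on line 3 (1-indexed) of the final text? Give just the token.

Hunk 1: at line 2 remove [dzm,ekie,hlbsi] add [jso,qamr,czt] -> 6 lines: cczj jvkg jso qamr czt xow
Hunk 2: at line 1 remove [jso,qamr] add [khxnp,pfd,fyu] -> 7 lines: cczj jvkg khxnp pfd fyu czt xow
Hunk 3: at line 2 remove [pfd] add [uur,wmyb,ltuce] -> 9 lines: cczj jvkg khxnp uur wmyb ltuce fyu czt xow
Final line 3: khxnp

Answer: khxnp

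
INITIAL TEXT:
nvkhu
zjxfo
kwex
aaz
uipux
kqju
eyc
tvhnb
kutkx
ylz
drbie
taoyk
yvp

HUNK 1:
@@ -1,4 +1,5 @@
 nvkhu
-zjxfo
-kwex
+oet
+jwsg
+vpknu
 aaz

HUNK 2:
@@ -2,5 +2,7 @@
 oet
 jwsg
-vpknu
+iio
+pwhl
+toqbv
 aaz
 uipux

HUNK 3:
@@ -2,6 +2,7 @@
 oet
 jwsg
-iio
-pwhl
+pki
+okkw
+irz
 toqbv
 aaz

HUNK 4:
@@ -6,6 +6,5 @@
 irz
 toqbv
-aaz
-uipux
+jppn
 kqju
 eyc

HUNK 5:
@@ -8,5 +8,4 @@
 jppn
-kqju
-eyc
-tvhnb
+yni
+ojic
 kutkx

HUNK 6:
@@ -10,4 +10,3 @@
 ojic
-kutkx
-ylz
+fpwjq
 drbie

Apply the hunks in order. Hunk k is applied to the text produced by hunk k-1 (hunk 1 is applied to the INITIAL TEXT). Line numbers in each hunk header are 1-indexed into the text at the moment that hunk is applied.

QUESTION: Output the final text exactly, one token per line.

Answer: nvkhu
oet
jwsg
pki
okkw
irz
toqbv
jppn
yni
ojic
fpwjq
drbie
taoyk
yvp

Derivation:
Hunk 1: at line 1 remove [zjxfo,kwex] add [oet,jwsg,vpknu] -> 14 lines: nvkhu oet jwsg vpknu aaz uipux kqju eyc tvhnb kutkx ylz drbie taoyk yvp
Hunk 2: at line 2 remove [vpknu] add [iio,pwhl,toqbv] -> 16 lines: nvkhu oet jwsg iio pwhl toqbv aaz uipux kqju eyc tvhnb kutkx ylz drbie taoyk yvp
Hunk 3: at line 2 remove [iio,pwhl] add [pki,okkw,irz] -> 17 lines: nvkhu oet jwsg pki okkw irz toqbv aaz uipux kqju eyc tvhnb kutkx ylz drbie taoyk yvp
Hunk 4: at line 6 remove [aaz,uipux] add [jppn] -> 16 lines: nvkhu oet jwsg pki okkw irz toqbv jppn kqju eyc tvhnb kutkx ylz drbie taoyk yvp
Hunk 5: at line 8 remove [kqju,eyc,tvhnb] add [yni,ojic] -> 15 lines: nvkhu oet jwsg pki okkw irz toqbv jppn yni ojic kutkx ylz drbie taoyk yvp
Hunk 6: at line 10 remove [kutkx,ylz] add [fpwjq] -> 14 lines: nvkhu oet jwsg pki okkw irz toqbv jppn yni ojic fpwjq drbie taoyk yvp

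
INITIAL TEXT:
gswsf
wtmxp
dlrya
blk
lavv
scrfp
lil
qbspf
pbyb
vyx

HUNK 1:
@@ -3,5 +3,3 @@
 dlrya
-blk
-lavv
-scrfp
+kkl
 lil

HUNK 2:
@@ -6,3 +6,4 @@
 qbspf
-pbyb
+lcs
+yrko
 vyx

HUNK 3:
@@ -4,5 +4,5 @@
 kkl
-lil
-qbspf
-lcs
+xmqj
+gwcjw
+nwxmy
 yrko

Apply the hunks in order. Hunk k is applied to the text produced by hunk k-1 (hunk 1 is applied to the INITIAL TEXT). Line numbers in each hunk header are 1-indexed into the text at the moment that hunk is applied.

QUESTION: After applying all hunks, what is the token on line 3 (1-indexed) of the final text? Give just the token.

Answer: dlrya

Derivation:
Hunk 1: at line 3 remove [blk,lavv,scrfp] add [kkl] -> 8 lines: gswsf wtmxp dlrya kkl lil qbspf pbyb vyx
Hunk 2: at line 6 remove [pbyb] add [lcs,yrko] -> 9 lines: gswsf wtmxp dlrya kkl lil qbspf lcs yrko vyx
Hunk 3: at line 4 remove [lil,qbspf,lcs] add [xmqj,gwcjw,nwxmy] -> 9 lines: gswsf wtmxp dlrya kkl xmqj gwcjw nwxmy yrko vyx
Final line 3: dlrya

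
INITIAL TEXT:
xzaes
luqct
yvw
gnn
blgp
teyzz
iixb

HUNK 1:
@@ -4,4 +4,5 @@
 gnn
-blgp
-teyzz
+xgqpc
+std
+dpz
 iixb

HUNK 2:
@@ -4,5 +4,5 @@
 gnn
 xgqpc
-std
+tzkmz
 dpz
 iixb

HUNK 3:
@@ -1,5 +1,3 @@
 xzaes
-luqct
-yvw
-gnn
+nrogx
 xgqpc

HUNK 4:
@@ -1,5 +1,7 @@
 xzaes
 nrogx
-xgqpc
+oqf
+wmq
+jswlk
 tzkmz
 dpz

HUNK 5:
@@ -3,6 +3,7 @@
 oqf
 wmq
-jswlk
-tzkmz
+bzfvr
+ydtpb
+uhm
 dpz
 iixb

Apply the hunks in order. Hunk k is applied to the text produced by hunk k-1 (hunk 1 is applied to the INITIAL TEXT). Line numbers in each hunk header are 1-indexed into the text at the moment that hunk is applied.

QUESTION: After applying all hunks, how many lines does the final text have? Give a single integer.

Answer: 9

Derivation:
Hunk 1: at line 4 remove [blgp,teyzz] add [xgqpc,std,dpz] -> 8 lines: xzaes luqct yvw gnn xgqpc std dpz iixb
Hunk 2: at line 4 remove [std] add [tzkmz] -> 8 lines: xzaes luqct yvw gnn xgqpc tzkmz dpz iixb
Hunk 3: at line 1 remove [luqct,yvw,gnn] add [nrogx] -> 6 lines: xzaes nrogx xgqpc tzkmz dpz iixb
Hunk 4: at line 1 remove [xgqpc] add [oqf,wmq,jswlk] -> 8 lines: xzaes nrogx oqf wmq jswlk tzkmz dpz iixb
Hunk 5: at line 3 remove [jswlk,tzkmz] add [bzfvr,ydtpb,uhm] -> 9 lines: xzaes nrogx oqf wmq bzfvr ydtpb uhm dpz iixb
Final line count: 9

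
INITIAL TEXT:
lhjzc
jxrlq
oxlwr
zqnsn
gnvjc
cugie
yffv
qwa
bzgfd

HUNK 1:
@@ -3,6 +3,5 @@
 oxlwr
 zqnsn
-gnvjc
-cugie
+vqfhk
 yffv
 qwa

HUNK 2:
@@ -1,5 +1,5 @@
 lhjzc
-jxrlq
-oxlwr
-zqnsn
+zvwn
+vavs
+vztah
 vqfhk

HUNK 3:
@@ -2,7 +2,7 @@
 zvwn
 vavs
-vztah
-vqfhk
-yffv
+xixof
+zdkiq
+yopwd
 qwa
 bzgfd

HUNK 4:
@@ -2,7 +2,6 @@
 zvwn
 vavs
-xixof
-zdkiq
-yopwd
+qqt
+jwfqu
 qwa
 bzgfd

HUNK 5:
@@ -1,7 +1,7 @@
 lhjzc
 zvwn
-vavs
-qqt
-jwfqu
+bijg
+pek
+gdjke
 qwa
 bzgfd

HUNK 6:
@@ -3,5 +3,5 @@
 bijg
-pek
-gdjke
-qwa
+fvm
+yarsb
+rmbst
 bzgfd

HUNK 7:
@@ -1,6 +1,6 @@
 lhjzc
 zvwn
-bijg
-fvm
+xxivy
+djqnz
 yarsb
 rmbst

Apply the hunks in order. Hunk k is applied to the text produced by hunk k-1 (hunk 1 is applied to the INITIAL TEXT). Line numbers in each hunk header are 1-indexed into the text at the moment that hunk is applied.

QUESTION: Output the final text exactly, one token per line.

Answer: lhjzc
zvwn
xxivy
djqnz
yarsb
rmbst
bzgfd

Derivation:
Hunk 1: at line 3 remove [gnvjc,cugie] add [vqfhk] -> 8 lines: lhjzc jxrlq oxlwr zqnsn vqfhk yffv qwa bzgfd
Hunk 2: at line 1 remove [jxrlq,oxlwr,zqnsn] add [zvwn,vavs,vztah] -> 8 lines: lhjzc zvwn vavs vztah vqfhk yffv qwa bzgfd
Hunk 3: at line 2 remove [vztah,vqfhk,yffv] add [xixof,zdkiq,yopwd] -> 8 lines: lhjzc zvwn vavs xixof zdkiq yopwd qwa bzgfd
Hunk 4: at line 2 remove [xixof,zdkiq,yopwd] add [qqt,jwfqu] -> 7 lines: lhjzc zvwn vavs qqt jwfqu qwa bzgfd
Hunk 5: at line 1 remove [vavs,qqt,jwfqu] add [bijg,pek,gdjke] -> 7 lines: lhjzc zvwn bijg pek gdjke qwa bzgfd
Hunk 6: at line 3 remove [pek,gdjke,qwa] add [fvm,yarsb,rmbst] -> 7 lines: lhjzc zvwn bijg fvm yarsb rmbst bzgfd
Hunk 7: at line 1 remove [bijg,fvm] add [xxivy,djqnz] -> 7 lines: lhjzc zvwn xxivy djqnz yarsb rmbst bzgfd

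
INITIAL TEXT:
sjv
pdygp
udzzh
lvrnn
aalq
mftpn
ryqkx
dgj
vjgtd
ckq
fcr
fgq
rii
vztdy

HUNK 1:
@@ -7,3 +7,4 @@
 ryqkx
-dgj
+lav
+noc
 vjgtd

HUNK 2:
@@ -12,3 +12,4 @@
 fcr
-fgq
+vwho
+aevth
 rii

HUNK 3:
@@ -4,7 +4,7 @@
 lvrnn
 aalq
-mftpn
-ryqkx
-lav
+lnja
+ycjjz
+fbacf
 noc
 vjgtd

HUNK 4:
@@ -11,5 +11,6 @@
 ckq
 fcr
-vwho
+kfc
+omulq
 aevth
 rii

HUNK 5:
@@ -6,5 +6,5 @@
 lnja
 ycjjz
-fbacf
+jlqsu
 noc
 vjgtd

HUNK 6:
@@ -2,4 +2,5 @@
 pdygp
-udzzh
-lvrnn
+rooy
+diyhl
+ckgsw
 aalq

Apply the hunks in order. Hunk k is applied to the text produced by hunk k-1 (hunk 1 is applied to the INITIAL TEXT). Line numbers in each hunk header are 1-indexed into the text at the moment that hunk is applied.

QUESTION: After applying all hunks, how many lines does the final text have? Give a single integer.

Hunk 1: at line 7 remove [dgj] add [lav,noc] -> 15 lines: sjv pdygp udzzh lvrnn aalq mftpn ryqkx lav noc vjgtd ckq fcr fgq rii vztdy
Hunk 2: at line 12 remove [fgq] add [vwho,aevth] -> 16 lines: sjv pdygp udzzh lvrnn aalq mftpn ryqkx lav noc vjgtd ckq fcr vwho aevth rii vztdy
Hunk 3: at line 4 remove [mftpn,ryqkx,lav] add [lnja,ycjjz,fbacf] -> 16 lines: sjv pdygp udzzh lvrnn aalq lnja ycjjz fbacf noc vjgtd ckq fcr vwho aevth rii vztdy
Hunk 4: at line 11 remove [vwho] add [kfc,omulq] -> 17 lines: sjv pdygp udzzh lvrnn aalq lnja ycjjz fbacf noc vjgtd ckq fcr kfc omulq aevth rii vztdy
Hunk 5: at line 6 remove [fbacf] add [jlqsu] -> 17 lines: sjv pdygp udzzh lvrnn aalq lnja ycjjz jlqsu noc vjgtd ckq fcr kfc omulq aevth rii vztdy
Hunk 6: at line 2 remove [udzzh,lvrnn] add [rooy,diyhl,ckgsw] -> 18 lines: sjv pdygp rooy diyhl ckgsw aalq lnja ycjjz jlqsu noc vjgtd ckq fcr kfc omulq aevth rii vztdy
Final line count: 18

Answer: 18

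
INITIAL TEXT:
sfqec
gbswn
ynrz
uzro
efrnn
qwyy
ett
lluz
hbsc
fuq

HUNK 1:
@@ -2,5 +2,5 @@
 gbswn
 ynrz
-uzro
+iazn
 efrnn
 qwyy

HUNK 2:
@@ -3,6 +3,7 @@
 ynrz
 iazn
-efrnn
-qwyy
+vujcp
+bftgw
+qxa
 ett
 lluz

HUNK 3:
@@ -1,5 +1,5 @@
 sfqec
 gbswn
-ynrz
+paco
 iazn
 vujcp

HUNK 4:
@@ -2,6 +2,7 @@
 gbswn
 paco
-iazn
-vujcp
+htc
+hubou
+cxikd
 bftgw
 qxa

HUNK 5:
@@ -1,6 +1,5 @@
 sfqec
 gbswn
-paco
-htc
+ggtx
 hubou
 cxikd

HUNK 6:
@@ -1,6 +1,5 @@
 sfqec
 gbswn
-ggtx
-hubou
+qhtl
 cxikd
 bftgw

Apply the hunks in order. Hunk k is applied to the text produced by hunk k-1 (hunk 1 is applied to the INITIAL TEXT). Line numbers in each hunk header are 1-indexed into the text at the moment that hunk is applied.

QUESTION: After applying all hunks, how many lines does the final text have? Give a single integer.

Answer: 10

Derivation:
Hunk 1: at line 2 remove [uzro] add [iazn] -> 10 lines: sfqec gbswn ynrz iazn efrnn qwyy ett lluz hbsc fuq
Hunk 2: at line 3 remove [efrnn,qwyy] add [vujcp,bftgw,qxa] -> 11 lines: sfqec gbswn ynrz iazn vujcp bftgw qxa ett lluz hbsc fuq
Hunk 3: at line 1 remove [ynrz] add [paco] -> 11 lines: sfqec gbswn paco iazn vujcp bftgw qxa ett lluz hbsc fuq
Hunk 4: at line 2 remove [iazn,vujcp] add [htc,hubou,cxikd] -> 12 lines: sfqec gbswn paco htc hubou cxikd bftgw qxa ett lluz hbsc fuq
Hunk 5: at line 1 remove [paco,htc] add [ggtx] -> 11 lines: sfqec gbswn ggtx hubou cxikd bftgw qxa ett lluz hbsc fuq
Hunk 6: at line 1 remove [ggtx,hubou] add [qhtl] -> 10 lines: sfqec gbswn qhtl cxikd bftgw qxa ett lluz hbsc fuq
Final line count: 10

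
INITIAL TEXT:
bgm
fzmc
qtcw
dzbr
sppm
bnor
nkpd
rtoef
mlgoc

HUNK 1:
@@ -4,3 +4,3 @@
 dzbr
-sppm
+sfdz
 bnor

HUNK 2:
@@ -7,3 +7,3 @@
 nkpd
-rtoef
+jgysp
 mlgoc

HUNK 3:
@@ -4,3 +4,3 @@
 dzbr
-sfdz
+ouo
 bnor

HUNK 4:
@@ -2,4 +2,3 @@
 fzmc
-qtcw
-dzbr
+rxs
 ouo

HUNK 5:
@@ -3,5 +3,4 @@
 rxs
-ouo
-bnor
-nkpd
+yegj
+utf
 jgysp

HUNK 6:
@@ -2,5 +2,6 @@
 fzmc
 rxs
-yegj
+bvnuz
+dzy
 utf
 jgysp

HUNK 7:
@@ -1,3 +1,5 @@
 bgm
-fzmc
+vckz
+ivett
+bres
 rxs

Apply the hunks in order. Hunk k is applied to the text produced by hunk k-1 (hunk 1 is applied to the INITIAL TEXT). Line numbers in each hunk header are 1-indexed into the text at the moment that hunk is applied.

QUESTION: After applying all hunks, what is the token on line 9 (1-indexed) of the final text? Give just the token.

Answer: jgysp

Derivation:
Hunk 1: at line 4 remove [sppm] add [sfdz] -> 9 lines: bgm fzmc qtcw dzbr sfdz bnor nkpd rtoef mlgoc
Hunk 2: at line 7 remove [rtoef] add [jgysp] -> 9 lines: bgm fzmc qtcw dzbr sfdz bnor nkpd jgysp mlgoc
Hunk 3: at line 4 remove [sfdz] add [ouo] -> 9 lines: bgm fzmc qtcw dzbr ouo bnor nkpd jgysp mlgoc
Hunk 4: at line 2 remove [qtcw,dzbr] add [rxs] -> 8 lines: bgm fzmc rxs ouo bnor nkpd jgysp mlgoc
Hunk 5: at line 3 remove [ouo,bnor,nkpd] add [yegj,utf] -> 7 lines: bgm fzmc rxs yegj utf jgysp mlgoc
Hunk 6: at line 2 remove [yegj] add [bvnuz,dzy] -> 8 lines: bgm fzmc rxs bvnuz dzy utf jgysp mlgoc
Hunk 7: at line 1 remove [fzmc] add [vckz,ivett,bres] -> 10 lines: bgm vckz ivett bres rxs bvnuz dzy utf jgysp mlgoc
Final line 9: jgysp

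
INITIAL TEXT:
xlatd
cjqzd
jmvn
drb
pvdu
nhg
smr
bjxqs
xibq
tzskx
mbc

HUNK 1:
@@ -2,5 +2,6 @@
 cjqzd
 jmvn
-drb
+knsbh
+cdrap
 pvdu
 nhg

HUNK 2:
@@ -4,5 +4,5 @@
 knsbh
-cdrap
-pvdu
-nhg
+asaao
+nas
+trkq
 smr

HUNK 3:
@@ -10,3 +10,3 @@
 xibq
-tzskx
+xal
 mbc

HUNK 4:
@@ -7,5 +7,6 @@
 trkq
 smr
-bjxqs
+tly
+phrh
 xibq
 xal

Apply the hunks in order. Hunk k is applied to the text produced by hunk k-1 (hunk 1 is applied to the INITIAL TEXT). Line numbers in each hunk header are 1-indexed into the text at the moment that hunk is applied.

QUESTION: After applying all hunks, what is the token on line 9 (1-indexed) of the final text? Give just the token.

Answer: tly

Derivation:
Hunk 1: at line 2 remove [drb] add [knsbh,cdrap] -> 12 lines: xlatd cjqzd jmvn knsbh cdrap pvdu nhg smr bjxqs xibq tzskx mbc
Hunk 2: at line 4 remove [cdrap,pvdu,nhg] add [asaao,nas,trkq] -> 12 lines: xlatd cjqzd jmvn knsbh asaao nas trkq smr bjxqs xibq tzskx mbc
Hunk 3: at line 10 remove [tzskx] add [xal] -> 12 lines: xlatd cjqzd jmvn knsbh asaao nas trkq smr bjxqs xibq xal mbc
Hunk 4: at line 7 remove [bjxqs] add [tly,phrh] -> 13 lines: xlatd cjqzd jmvn knsbh asaao nas trkq smr tly phrh xibq xal mbc
Final line 9: tly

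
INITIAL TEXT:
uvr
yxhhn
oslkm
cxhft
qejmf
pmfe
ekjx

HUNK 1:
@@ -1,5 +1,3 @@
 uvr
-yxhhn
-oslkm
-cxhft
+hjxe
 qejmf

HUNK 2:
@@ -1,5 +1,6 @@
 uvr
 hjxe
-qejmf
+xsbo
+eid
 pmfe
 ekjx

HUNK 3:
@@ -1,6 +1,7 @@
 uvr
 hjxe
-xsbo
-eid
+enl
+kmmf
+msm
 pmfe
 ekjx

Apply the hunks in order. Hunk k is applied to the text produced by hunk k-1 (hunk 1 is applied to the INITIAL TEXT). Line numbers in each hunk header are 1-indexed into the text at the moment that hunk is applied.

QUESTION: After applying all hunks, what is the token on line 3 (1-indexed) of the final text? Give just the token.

Answer: enl

Derivation:
Hunk 1: at line 1 remove [yxhhn,oslkm,cxhft] add [hjxe] -> 5 lines: uvr hjxe qejmf pmfe ekjx
Hunk 2: at line 1 remove [qejmf] add [xsbo,eid] -> 6 lines: uvr hjxe xsbo eid pmfe ekjx
Hunk 3: at line 1 remove [xsbo,eid] add [enl,kmmf,msm] -> 7 lines: uvr hjxe enl kmmf msm pmfe ekjx
Final line 3: enl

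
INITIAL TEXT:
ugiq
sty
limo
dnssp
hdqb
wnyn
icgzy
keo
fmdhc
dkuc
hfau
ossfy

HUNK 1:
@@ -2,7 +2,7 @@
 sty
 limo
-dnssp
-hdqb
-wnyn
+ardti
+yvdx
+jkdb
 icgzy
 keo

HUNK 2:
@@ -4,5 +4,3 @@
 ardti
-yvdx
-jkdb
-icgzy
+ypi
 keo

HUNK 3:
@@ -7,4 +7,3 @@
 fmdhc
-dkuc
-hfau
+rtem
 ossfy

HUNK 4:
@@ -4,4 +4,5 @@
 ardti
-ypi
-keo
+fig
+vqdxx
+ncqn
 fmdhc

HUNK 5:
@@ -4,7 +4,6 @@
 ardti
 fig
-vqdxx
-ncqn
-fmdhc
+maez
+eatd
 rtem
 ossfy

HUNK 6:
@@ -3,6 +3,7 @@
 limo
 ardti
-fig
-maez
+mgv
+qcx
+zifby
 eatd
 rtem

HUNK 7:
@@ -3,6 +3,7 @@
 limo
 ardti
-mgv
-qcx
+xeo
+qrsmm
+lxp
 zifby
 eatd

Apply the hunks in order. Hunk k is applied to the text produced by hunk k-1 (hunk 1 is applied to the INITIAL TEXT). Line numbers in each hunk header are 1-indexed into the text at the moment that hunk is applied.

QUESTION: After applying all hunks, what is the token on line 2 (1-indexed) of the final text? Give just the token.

Hunk 1: at line 2 remove [dnssp,hdqb,wnyn] add [ardti,yvdx,jkdb] -> 12 lines: ugiq sty limo ardti yvdx jkdb icgzy keo fmdhc dkuc hfau ossfy
Hunk 2: at line 4 remove [yvdx,jkdb,icgzy] add [ypi] -> 10 lines: ugiq sty limo ardti ypi keo fmdhc dkuc hfau ossfy
Hunk 3: at line 7 remove [dkuc,hfau] add [rtem] -> 9 lines: ugiq sty limo ardti ypi keo fmdhc rtem ossfy
Hunk 4: at line 4 remove [ypi,keo] add [fig,vqdxx,ncqn] -> 10 lines: ugiq sty limo ardti fig vqdxx ncqn fmdhc rtem ossfy
Hunk 5: at line 4 remove [vqdxx,ncqn,fmdhc] add [maez,eatd] -> 9 lines: ugiq sty limo ardti fig maez eatd rtem ossfy
Hunk 6: at line 3 remove [fig,maez] add [mgv,qcx,zifby] -> 10 lines: ugiq sty limo ardti mgv qcx zifby eatd rtem ossfy
Hunk 7: at line 3 remove [mgv,qcx] add [xeo,qrsmm,lxp] -> 11 lines: ugiq sty limo ardti xeo qrsmm lxp zifby eatd rtem ossfy
Final line 2: sty

Answer: sty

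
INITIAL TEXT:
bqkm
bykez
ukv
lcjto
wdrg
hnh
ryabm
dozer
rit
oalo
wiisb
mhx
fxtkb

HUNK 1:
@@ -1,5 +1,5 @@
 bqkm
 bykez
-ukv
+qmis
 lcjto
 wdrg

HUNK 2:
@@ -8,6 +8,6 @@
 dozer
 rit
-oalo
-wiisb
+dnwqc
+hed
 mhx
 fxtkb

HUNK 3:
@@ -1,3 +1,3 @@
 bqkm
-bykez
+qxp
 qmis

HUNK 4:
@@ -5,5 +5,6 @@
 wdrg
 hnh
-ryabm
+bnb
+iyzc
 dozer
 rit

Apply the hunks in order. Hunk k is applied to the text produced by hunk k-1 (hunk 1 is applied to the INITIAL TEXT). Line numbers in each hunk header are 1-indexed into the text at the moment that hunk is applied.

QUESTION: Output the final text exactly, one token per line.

Answer: bqkm
qxp
qmis
lcjto
wdrg
hnh
bnb
iyzc
dozer
rit
dnwqc
hed
mhx
fxtkb

Derivation:
Hunk 1: at line 1 remove [ukv] add [qmis] -> 13 lines: bqkm bykez qmis lcjto wdrg hnh ryabm dozer rit oalo wiisb mhx fxtkb
Hunk 2: at line 8 remove [oalo,wiisb] add [dnwqc,hed] -> 13 lines: bqkm bykez qmis lcjto wdrg hnh ryabm dozer rit dnwqc hed mhx fxtkb
Hunk 3: at line 1 remove [bykez] add [qxp] -> 13 lines: bqkm qxp qmis lcjto wdrg hnh ryabm dozer rit dnwqc hed mhx fxtkb
Hunk 4: at line 5 remove [ryabm] add [bnb,iyzc] -> 14 lines: bqkm qxp qmis lcjto wdrg hnh bnb iyzc dozer rit dnwqc hed mhx fxtkb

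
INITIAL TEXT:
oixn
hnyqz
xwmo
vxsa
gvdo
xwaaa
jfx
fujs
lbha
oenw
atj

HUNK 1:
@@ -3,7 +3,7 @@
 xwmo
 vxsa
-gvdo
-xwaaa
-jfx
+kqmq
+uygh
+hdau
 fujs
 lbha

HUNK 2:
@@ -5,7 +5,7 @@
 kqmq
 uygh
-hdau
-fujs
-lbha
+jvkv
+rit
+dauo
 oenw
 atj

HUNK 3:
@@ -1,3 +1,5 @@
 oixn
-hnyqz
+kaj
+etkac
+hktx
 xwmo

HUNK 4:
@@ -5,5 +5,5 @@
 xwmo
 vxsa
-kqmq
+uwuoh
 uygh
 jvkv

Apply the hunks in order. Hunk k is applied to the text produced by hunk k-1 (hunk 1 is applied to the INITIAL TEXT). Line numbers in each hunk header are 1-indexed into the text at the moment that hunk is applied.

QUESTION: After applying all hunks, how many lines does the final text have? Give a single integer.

Hunk 1: at line 3 remove [gvdo,xwaaa,jfx] add [kqmq,uygh,hdau] -> 11 lines: oixn hnyqz xwmo vxsa kqmq uygh hdau fujs lbha oenw atj
Hunk 2: at line 5 remove [hdau,fujs,lbha] add [jvkv,rit,dauo] -> 11 lines: oixn hnyqz xwmo vxsa kqmq uygh jvkv rit dauo oenw atj
Hunk 3: at line 1 remove [hnyqz] add [kaj,etkac,hktx] -> 13 lines: oixn kaj etkac hktx xwmo vxsa kqmq uygh jvkv rit dauo oenw atj
Hunk 4: at line 5 remove [kqmq] add [uwuoh] -> 13 lines: oixn kaj etkac hktx xwmo vxsa uwuoh uygh jvkv rit dauo oenw atj
Final line count: 13

Answer: 13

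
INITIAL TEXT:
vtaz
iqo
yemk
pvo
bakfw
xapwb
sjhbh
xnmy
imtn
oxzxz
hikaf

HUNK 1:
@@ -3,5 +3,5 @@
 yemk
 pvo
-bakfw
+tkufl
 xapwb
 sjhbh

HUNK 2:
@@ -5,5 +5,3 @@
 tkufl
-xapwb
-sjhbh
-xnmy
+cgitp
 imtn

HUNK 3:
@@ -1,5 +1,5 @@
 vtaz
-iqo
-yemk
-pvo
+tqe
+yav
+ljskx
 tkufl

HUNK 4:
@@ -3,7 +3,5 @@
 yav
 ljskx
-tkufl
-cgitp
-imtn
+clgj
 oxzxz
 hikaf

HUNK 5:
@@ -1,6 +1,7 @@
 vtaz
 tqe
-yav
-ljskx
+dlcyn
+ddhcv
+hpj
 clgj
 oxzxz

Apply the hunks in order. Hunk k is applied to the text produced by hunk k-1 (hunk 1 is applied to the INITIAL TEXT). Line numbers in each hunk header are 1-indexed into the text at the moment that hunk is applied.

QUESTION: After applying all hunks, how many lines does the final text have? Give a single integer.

Answer: 8

Derivation:
Hunk 1: at line 3 remove [bakfw] add [tkufl] -> 11 lines: vtaz iqo yemk pvo tkufl xapwb sjhbh xnmy imtn oxzxz hikaf
Hunk 2: at line 5 remove [xapwb,sjhbh,xnmy] add [cgitp] -> 9 lines: vtaz iqo yemk pvo tkufl cgitp imtn oxzxz hikaf
Hunk 3: at line 1 remove [iqo,yemk,pvo] add [tqe,yav,ljskx] -> 9 lines: vtaz tqe yav ljskx tkufl cgitp imtn oxzxz hikaf
Hunk 4: at line 3 remove [tkufl,cgitp,imtn] add [clgj] -> 7 lines: vtaz tqe yav ljskx clgj oxzxz hikaf
Hunk 5: at line 1 remove [yav,ljskx] add [dlcyn,ddhcv,hpj] -> 8 lines: vtaz tqe dlcyn ddhcv hpj clgj oxzxz hikaf
Final line count: 8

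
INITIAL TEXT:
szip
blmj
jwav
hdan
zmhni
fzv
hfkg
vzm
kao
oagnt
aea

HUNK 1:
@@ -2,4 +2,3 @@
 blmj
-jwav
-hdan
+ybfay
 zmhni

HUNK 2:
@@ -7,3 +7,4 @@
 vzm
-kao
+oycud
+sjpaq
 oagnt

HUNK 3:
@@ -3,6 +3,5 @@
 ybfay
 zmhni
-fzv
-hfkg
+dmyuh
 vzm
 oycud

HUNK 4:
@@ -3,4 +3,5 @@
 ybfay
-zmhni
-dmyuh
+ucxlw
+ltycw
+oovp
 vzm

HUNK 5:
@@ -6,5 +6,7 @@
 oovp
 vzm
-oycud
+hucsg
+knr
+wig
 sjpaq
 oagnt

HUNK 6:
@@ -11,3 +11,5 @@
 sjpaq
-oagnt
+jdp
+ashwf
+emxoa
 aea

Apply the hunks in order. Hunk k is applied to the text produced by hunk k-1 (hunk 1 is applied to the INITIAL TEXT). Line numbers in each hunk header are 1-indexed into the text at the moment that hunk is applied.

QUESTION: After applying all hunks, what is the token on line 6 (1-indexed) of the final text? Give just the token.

Answer: oovp

Derivation:
Hunk 1: at line 2 remove [jwav,hdan] add [ybfay] -> 10 lines: szip blmj ybfay zmhni fzv hfkg vzm kao oagnt aea
Hunk 2: at line 7 remove [kao] add [oycud,sjpaq] -> 11 lines: szip blmj ybfay zmhni fzv hfkg vzm oycud sjpaq oagnt aea
Hunk 3: at line 3 remove [fzv,hfkg] add [dmyuh] -> 10 lines: szip blmj ybfay zmhni dmyuh vzm oycud sjpaq oagnt aea
Hunk 4: at line 3 remove [zmhni,dmyuh] add [ucxlw,ltycw,oovp] -> 11 lines: szip blmj ybfay ucxlw ltycw oovp vzm oycud sjpaq oagnt aea
Hunk 5: at line 6 remove [oycud] add [hucsg,knr,wig] -> 13 lines: szip blmj ybfay ucxlw ltycw oovp vzm hucsg knr wig sjpaq oagnt aea
Hunk 6: at line 11 remove [oagnt] add [jdp,ashwf,emxoa] -> 15 lines: szip blmj ybfay ucxlw ltycw oovp vzm hucsg knr wig sjpaq jdp ashwf emxoa aea
Final line 6: oovp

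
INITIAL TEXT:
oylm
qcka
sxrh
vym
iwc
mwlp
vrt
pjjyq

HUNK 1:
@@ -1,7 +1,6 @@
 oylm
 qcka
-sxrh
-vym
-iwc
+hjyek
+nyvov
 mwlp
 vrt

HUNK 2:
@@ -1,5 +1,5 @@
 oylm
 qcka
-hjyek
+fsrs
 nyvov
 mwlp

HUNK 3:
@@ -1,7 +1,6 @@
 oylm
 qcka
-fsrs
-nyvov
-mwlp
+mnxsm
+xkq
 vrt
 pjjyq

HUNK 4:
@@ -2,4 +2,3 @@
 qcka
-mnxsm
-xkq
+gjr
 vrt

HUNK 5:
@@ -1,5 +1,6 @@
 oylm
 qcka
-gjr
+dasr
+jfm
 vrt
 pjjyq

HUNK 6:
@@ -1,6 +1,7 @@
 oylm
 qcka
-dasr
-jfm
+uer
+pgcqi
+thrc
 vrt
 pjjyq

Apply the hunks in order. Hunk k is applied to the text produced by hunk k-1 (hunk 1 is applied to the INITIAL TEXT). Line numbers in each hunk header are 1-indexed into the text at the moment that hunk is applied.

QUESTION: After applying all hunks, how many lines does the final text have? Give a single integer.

Answer: 7

Derivation:
Hunk 1: at line 1 remove [sxrh,vym,iwc] add [hjyek,nyvov] -> 7 lines: oylm qcka hjyek nyvov mwlp vrt pjjyq
Hunk 2: at line 1 remove [hjyek] add [fsrs] -> 7 lines: oylm qcka fsrs nyvov mwlp vrt pjjyq
Hunk 3: at line 1 remove [fsrs,nyvov,mwlp] add [mnxsm,xkq] -> 6 lines: oylm qcka mnxsm xkq vrt pjjyq
Hunk 4: at line 2 remove [mnxsm,xkq] add [gjr] -> 5 lines: oylm qcka gjr vrt pjjyq
Hunk 5: at line 1 remove [gjr] add [dasr,jfm] -> 6 lines: oylm qcka dasr jfm vrt pjjyq
Hunk 6: at line 1 remove [dasr,jfm] add [uer,pgcqi,thrc] -> 7 lines: oylm qcka uer pgcqi thrc vrt pjjyq
Final line count: 7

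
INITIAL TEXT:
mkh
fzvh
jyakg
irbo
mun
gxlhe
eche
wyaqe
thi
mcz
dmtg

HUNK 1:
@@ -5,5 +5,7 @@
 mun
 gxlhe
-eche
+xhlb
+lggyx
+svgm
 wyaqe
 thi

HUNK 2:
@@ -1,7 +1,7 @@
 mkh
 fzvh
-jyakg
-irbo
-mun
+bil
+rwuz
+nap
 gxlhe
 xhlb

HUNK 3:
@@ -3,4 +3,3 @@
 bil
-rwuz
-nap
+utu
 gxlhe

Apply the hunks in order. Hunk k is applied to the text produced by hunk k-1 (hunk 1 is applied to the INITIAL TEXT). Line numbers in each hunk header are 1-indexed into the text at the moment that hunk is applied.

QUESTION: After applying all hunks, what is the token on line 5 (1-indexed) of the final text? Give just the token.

Hunk 1: at line 5 remove [eche] add [xhlb,lggyx,svgm] -> 13 lines: mkh fzvh jyakg irbo mun gxlhe xhlb lggyx svgm wyaqe thi mcz dmtg
Hunk 2: at line 1 remove [jyakg,irbo,mun] add [bil,rwuz,nap] -> 13 lines: mkh fzvh bil rwuz nap gxlhe xhlb lggyx svgm wyaqe thi mcz dmtg
Hunk 3: at line 3 remove [rwuz,nap] add [utu] -> 12 lines: mkh fzvh bil utu gxlhe xhlb lggyx svgm wyaqe thi mcz dmtg
Final line 5: gxlhe

Answer: gxlhe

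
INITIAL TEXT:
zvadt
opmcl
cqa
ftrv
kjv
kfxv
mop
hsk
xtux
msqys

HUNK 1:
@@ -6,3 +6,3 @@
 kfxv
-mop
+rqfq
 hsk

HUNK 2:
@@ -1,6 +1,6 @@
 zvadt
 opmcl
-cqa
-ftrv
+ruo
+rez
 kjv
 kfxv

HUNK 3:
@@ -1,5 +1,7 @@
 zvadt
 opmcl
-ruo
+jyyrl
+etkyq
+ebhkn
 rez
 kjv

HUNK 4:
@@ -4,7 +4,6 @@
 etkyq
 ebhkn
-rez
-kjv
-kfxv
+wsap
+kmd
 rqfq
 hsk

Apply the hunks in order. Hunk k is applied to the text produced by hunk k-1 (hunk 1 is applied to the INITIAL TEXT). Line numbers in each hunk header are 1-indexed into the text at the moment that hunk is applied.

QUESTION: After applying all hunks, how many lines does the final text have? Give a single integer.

Hunk 1: at line 6 remove [mop] add [rqfq] -> 10 lines: zvadt opmcl cqa ftrv kjv kfxv rqfq hsk xtux msqys
Hunk 2: at line 1 remove [cqa,ftrv] add [ruo,rez] -> 10 lines: zvadt opmcl ruo rez kjv kfxv rqfq hsk xtux msqys
Hunk 3: at line 1 remove [ruo] add [jyyrl,etkyq,ebhkn] -> 12 lines: zvadt opmcl jyyrl etkyq ebhkn rez kjv kfxv rqfq hsk xtux msqys
Hunk 4: at line 4 remove [rez,kjv,kfxv] add [wsap,kmd] -> 11 lines: zvadt opmcl jyyrl etkyq ebhkn wsap kmd rqfq hsk xtux msqys
Final line count: 11

Answer: 11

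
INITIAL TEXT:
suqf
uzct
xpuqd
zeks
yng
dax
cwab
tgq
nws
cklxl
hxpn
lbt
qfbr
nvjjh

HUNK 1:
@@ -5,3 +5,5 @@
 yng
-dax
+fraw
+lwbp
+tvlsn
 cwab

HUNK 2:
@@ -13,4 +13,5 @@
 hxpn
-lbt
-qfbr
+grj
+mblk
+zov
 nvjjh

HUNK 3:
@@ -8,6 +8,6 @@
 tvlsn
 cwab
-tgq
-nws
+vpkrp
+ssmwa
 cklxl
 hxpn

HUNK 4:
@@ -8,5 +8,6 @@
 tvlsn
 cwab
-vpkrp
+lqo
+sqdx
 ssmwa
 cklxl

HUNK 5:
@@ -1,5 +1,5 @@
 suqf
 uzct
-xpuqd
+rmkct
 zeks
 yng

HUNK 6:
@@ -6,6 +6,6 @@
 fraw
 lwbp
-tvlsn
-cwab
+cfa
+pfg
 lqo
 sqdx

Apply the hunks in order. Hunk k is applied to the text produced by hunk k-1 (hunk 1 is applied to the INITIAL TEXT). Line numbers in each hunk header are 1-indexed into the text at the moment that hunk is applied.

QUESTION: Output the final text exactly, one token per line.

Answer: suqf
uzct
rmkct
zeks
yng
fraw
lwbp
cfa
pfg
lqo
sqdx
ssmwa
cklxl
hxpn
grj
mblk
zov
nvjjh

Derivation:
Hunk 1: at line 5 remove [dax] add [fraw,lwbp,tvlsn] -> 16 lines: suqf uzct xpuqd zeks yng fraw lwbp tvlsn cwab tgq nws cklxl hxpn lbt qfbr nvjjh
Hunk 2: at line 13 remove [lbt,qfbr] add [grj,mblk,zov] -> 17 lines: suqf uzct xpuqd zeks yng fraw lwbp tvlsn cwab tgq nws cklxl hxpn grj mblk zov nvjjh
Hunk 3: at line 8 remove [tgq,nws] add [vpkrp,ssmwa] -> 17 lines: suqf uzct xpuqd zeks yng fraw lwbp tvlsn cwab vpkrp ssmwa cklxl hxpn grj mblk zov nvjjh
Hunk 4: at line 8 remove [vpkrp] add [lqo,sqdx] -> 18 lines: suqf uzct xpuqd zeks yng fraw lwbp tvlsn cwab lqo sqdx ssmwa cklxl hxpn grj mblk zov nvjjh
Hunk 5: at line 1 remove [xpuqd] add [rmkct] -> 18 lines: suqf uzct rmkct zeks yng fraw lwbp tvlsn cwab lqo sqdx ssmwa cklxl hxpn grj mblk zov nvjjh
Hunk 6: at line 6 remove [tvlsn,cwab] add [cfa,pfg] -> 18 lines: suqf uzct rmkct zeks yng fraw lwbp cfa pfg lqo sqdx ssmwa cklxl hxpn grj mblk zov nvjjh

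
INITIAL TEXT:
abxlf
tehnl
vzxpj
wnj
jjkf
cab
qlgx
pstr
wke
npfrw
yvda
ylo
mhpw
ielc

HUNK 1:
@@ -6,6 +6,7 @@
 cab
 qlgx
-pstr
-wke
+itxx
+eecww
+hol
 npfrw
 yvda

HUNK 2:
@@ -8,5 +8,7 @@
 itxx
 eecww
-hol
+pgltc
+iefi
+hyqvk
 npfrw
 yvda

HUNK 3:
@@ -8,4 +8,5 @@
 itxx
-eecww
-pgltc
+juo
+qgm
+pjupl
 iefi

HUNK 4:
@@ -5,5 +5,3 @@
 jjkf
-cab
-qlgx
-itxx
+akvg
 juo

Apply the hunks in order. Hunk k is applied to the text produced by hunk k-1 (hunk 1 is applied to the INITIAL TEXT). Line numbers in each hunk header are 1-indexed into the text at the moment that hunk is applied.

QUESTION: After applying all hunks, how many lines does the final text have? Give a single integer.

Hunk 1: at line 6 remove [pstr,wke] add [itxx,eecww,hol] -> 15 lines: abxlf tehnl vzxpj wnj jjkf cab qlgx itxx eecww hol npfrw yvda ylo mhpw ielc
Hunk 2: at line 8 remove [hol] add [pgltc,iefi,hyqvk] -> 17 lines: abxlf tehnl vzxpj wnj jjkf cab qlgx itxx eecww pgltc iefi hyqvk npfrw yvda ylo mhpw ielc
Hunk 3: at line 8 remove [eecww,pgltc] add [juo,qgm,pjupl] -> 18 lines: abxlf tehnl vzxpj wnj jjkf cab qlgx itxx juo qgm pjupl iefi hyqvk npfrw yvda ylo mhpw ielc
Hunk 4: at line 5 remove [cab,qlgx,itxx] add [akvg] -> 16 lines: abxlf tehnl vzxpj wnj jjkf akvg juo qgm pjupl iefi hyqvk npfrw yvda ylo mhpw ielc
Final line count: 16

Answer: 16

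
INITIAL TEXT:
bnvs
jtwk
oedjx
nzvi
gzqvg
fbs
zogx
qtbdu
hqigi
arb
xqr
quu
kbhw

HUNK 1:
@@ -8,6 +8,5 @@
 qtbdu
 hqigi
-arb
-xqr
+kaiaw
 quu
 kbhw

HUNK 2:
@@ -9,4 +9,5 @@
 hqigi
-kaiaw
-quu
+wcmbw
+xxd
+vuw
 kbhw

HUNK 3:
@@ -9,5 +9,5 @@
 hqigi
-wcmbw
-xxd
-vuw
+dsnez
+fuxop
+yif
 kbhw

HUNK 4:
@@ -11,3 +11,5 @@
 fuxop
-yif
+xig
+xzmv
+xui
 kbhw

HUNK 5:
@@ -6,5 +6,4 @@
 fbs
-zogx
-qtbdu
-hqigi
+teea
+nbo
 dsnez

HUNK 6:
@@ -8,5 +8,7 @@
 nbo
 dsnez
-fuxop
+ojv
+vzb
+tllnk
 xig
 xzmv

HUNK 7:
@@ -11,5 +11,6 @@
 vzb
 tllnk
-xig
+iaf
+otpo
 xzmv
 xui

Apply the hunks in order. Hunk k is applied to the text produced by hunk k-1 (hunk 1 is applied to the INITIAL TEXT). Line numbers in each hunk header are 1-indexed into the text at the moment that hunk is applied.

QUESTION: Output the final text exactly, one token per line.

Answer: bnvs
jtwk
oedjx
nzvi
gzqvg
fbs
teea
nbo
dsnez
ojv
vzb
tllnk
iaf
otpo
xzmv
xui
kbhw

Derivation:
Hunk 1: at line 8 remove [arb,xqr] add [kaiaw] -> 12 lines: bnvs jtwk oedjx nzvi gzqvg fbs zogx qtbdu hqigi kaiaw quu kbhw
Hunk 2: at line 9 remove [kaiaw,quu] add [wcmbw,xxd,vuw] -> 13 lines: bnvs jtwk oedjx nzvi gzqvg fbs zogx qtbdu hqigi wcmbw xxd vuw kbhw
Hunk 3: at line 9 remove [wcmbw,xxd,vuw] add [dsnez,fuxop,yif] -> 13 lines: bnvs jtwk oedjx nzvi gzqvg fbs zogx qtbdu hqigi dsnez fuxop yif kbhw
Hunk 4: at line 11 remove [yif] add [xig,xzmv,xui] -> 15 lines: bnvs jtwk oedjx nzvi gzqvg fbs zogx qtbdu hqigi dsnez fuxop xig xzmv xui kbhw
Hunk 5: at line 6 remove [zogx,qtbdu,hqigi] add [teea,nbo] -> 14 lines: bnvs jtwk oedjx nzvi gzqvg fbs teea nbo dsnez fuxop xig xzmv xui kbhw
Hunk 6: at line 8 remove [fuxop] add [ojv,vzb,tllnk] -> 16 lines: bnvs jtwk oedjx nzvi gzqvg fbs teea nbo dsnez ojv vzb tllnk xig xzmv xui kbhw
Hunk 7: at line 11 remove [xig] add [iaf,otpo] -> 17 lines: bnvs jtwk oedjx nzvi gzqvg fbs teea nbo dsnez ojv vzb tllnk iaf otpo xzmv xui kbhw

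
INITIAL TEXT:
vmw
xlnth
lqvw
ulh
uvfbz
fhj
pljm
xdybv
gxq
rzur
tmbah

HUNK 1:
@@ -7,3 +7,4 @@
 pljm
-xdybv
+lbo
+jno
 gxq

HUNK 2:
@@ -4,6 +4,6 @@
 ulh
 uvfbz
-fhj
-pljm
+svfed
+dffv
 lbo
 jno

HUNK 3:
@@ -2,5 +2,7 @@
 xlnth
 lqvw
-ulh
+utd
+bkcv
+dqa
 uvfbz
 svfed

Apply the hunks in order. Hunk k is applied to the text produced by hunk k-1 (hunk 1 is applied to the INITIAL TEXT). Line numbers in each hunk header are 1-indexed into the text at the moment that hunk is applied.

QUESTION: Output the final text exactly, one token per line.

Answer: vmw
xlnth
lqvw
utd
bkcv
dqa
uvfbz
svfed
dffv
lbo
jno
gxq
rzur
tmbah

Derivation:
Hunk 1: at line 7 remove [xdybv] add [lbo,jno] -> 12 lines: vmw xlnth lqvw ulh uvfbz fhj pljm lbo jno gxq rzur tmbah
Hunk 2: at line 4 remove [fhj,pljm] add [svfed,dffv] -> 12 lines: vmw xlnth lqvw ulh uvfbz svfed dffv lbo jno gxq rzur tmbah
Hunk 3: at line 2 remove [ulh] add [utd,bkcv,dqa] -> 14 lines: vmw xlnth lqvw utd bkcv dqa uvfbz svfed dffv lbo jno gxq rzur tmbah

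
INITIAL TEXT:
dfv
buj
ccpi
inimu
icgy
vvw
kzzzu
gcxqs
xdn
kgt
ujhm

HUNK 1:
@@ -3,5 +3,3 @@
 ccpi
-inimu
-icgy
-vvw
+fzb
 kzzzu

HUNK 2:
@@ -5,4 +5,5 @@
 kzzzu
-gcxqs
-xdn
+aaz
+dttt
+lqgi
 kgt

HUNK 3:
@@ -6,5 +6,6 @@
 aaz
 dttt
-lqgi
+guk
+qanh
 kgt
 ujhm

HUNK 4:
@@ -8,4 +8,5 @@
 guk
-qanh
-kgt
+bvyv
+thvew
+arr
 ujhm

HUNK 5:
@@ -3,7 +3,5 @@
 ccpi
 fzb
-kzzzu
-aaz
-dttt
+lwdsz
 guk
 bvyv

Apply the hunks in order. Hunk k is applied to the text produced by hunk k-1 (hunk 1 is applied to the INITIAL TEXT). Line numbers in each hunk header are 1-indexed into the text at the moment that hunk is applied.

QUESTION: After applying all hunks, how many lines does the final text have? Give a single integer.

Hunk 1: at line 3 remove [inimu,icgy,vvw] add [fzb] -> 9 lines: dfv buj ccpi fzb kzzzu gcxqs xdn kgt ujhm
Hunk 2: at line 5 remove [gcxqs,xdn] add [aaz,dttt,lqgi] -> 10 lines: dfv buj ccpi fzb kzzzu aaz dttt lqgi kgt ujhm
Hunk 3: at line 6 remove [lqgi] add [guk,qanh] -> 11 lines: dfv buj ccpi fzb kzzzu aaz dttt guk qanh kgt ujhm
Hunk 4: at line 8 remove [qanh,kgt] add [bvyv,thvew,arr] -> 12 lines: dfv buj ccpi fzb kzzzu aaz dttt guk bvyv thvew arr ujhm
Hunk 5: at line 3 remove [kzzzu,aaz,dttt] add [lwdsz] -> 10 lines: dfv buj ccpi fzb lwdsz guk bvyv thvew arr ujhm
Final line count: 10

Answer: 10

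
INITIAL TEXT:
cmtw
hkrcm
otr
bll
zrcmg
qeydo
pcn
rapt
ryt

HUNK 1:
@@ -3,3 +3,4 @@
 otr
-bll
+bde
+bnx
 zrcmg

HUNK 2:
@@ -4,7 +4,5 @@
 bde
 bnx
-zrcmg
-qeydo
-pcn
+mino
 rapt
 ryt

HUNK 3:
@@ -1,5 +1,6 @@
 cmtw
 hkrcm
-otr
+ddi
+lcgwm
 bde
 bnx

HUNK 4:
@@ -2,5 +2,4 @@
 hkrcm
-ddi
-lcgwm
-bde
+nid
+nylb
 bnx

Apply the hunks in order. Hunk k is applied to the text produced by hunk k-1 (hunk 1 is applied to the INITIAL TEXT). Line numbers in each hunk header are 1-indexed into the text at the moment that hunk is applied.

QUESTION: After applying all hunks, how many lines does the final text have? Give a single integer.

Hunk 1: at line 3 remove [bll] add [bde,bnx] -> 10 lines: cmtw hkrcm otr bde bnx zrcmg qeydo pcn rapt ryt
Hunk 2: at line 4 remove [zrcmg,qeydo,pcn] add [mino] -> 8 lines: cmtw hkrcm otr bde bnx mino rapt ryt
Hunk 3: at line 1 remove [otr] add [ddi,lcgwm] -> 9 lines: cmtw hkrcm ddi lcgwm bde bnx mino rapt ryt
Hunk 4: at line 2 remove [ddi,lcgwm,bde] add [nid,nylb] -> 8 lines: cmtw hkrcm nid nylb bnx mino rapt ryt
Final line count: 8

Answer: 8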